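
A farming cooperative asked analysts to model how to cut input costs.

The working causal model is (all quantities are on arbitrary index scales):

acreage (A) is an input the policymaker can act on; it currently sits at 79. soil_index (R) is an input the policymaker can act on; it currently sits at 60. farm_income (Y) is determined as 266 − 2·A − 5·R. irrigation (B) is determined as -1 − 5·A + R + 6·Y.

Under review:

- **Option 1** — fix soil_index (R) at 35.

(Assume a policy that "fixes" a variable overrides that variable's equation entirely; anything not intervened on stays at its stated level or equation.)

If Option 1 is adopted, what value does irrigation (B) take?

-763

Option 1 (R := 35):
  A = 79
  R = 35
  Y = 266 − 2·79 − 5·35 = -67
  B = -1 − 5·79 + 35 + 6·(-67) = -763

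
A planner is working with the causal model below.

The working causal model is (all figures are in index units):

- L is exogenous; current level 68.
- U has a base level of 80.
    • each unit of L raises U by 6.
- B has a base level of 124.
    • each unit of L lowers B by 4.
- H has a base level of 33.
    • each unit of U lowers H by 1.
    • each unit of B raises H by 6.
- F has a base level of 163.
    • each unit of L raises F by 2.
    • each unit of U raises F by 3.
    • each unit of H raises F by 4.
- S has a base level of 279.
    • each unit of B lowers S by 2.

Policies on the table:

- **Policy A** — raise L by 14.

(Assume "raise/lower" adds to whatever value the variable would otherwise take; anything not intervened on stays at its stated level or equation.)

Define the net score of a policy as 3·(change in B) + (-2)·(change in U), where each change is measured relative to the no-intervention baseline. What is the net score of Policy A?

Baseline:
  L = 68
  U = 80 + 6·68 = 488
  B = 124 − 4·68 = -148
Policy A (L + 14):
  L = 68 + 14 = 82
  U = 80 + 6·82 = 572
  B = 124 − 4·82 = -204
ΔB = -204 − (-148) = -56; ΔU = 572 − 488 = 84
Score = 3·(-56) + (-2)·84 = -336

-336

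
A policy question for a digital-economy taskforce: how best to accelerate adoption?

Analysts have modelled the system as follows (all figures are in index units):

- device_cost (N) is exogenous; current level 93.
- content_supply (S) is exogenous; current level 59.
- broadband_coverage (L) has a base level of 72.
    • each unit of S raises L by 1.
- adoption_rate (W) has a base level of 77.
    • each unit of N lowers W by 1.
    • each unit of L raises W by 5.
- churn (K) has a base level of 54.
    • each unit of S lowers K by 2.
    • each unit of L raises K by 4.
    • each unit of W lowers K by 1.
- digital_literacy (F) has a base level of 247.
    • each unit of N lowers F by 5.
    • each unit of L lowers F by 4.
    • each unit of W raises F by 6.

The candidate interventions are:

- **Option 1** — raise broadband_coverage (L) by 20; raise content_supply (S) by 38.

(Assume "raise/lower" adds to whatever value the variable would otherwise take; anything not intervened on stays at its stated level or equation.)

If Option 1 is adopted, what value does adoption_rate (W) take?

Option 1 (L + 20, S + 38):
  N = 93
  S = 59 + 38 = 97
  L = 72 + 97 (+20 from intervention) = 189
  W = 77 − 93 + 5·189 = 929

929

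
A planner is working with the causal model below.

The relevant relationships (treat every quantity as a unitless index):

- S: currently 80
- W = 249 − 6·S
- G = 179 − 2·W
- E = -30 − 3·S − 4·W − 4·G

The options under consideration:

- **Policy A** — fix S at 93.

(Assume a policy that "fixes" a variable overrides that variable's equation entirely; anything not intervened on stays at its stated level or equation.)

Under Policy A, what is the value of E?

-2261

Policy A (S := 93):
  S = 93
  W = 249 − 6·93 = -309
  G = 179 − 2·(-309) = 797
  E = -30 − 3·93 − 4·(-309) − 4·797 = -2261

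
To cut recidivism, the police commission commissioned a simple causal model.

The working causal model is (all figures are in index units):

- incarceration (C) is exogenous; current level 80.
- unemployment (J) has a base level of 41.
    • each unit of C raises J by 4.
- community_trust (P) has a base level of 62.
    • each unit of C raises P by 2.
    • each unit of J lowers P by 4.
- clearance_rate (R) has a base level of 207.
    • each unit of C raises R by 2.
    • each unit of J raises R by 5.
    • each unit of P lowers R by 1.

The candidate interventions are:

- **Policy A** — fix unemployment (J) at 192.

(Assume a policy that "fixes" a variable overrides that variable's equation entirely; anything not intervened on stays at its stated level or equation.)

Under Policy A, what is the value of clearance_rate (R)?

Policy A (J := 192):
  C = 80
  J = 192
  P = 62 + 2·80 − 4·192 = -546
  R = 207 + 2·80 + 5·192 − (-546) = 1873

1873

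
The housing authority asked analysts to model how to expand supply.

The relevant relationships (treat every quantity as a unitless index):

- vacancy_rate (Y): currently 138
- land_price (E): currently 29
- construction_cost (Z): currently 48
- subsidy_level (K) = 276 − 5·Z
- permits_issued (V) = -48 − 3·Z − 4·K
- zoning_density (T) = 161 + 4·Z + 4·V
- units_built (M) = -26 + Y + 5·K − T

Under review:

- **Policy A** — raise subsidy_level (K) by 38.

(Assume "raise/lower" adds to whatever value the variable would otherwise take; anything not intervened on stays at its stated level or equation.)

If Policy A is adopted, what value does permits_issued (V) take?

-488

Policy A (K + 38):
  Z = 48
  K = 276 − 5·48 (+38 from intervention) = 74
  V = -48 − 3·48 − 4·74 = -488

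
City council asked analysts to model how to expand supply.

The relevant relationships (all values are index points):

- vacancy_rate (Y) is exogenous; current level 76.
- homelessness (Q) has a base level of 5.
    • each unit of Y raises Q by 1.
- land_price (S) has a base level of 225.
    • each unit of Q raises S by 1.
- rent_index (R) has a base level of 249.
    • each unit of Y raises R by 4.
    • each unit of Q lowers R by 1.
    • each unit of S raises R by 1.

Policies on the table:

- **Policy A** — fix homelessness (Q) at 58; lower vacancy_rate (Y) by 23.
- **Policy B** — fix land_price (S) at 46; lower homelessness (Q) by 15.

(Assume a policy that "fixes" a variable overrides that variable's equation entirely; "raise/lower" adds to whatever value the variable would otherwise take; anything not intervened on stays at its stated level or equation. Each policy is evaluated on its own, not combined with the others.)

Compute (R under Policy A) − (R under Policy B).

Policy A (Q := 58, Y − 23):
  Y = 76 − 23 = 53
  Q = 58
  S = 225 + 58 = 283
  R = 249 + 4·53 − 58 + 283 = 686
Policy B (S := 46, Q − 15):
  Y = 76
  Q = 5 + 76 (−15 from intervention) = 66
  S = 46
  R = 249 + 4·76 − 66 + 46 = 533
R: 686 − 533 = 153

153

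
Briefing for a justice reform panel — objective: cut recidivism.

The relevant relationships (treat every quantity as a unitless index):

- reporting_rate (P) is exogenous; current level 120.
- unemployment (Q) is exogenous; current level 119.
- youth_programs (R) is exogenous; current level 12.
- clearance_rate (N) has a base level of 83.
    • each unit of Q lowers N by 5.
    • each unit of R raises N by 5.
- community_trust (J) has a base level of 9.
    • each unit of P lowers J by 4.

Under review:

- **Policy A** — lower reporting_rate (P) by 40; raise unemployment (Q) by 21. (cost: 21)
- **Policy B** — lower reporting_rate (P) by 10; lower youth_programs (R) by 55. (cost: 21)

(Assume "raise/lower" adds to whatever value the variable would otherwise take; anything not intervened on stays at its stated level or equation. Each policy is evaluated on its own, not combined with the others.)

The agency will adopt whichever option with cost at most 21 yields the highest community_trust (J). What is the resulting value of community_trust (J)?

Policy A (P − 40, Q + 21):
  P = 120 − 40 = 80
  J = 9 − 4·80 = -311
Policy B (P − 10, R − 55):
  P = 120 − 10 = 110
  J = 9 − 4·110 = -431
Comparing — Policy A: J=-311, Policy B: J=-431. Highest is -311 (Policy A).

-311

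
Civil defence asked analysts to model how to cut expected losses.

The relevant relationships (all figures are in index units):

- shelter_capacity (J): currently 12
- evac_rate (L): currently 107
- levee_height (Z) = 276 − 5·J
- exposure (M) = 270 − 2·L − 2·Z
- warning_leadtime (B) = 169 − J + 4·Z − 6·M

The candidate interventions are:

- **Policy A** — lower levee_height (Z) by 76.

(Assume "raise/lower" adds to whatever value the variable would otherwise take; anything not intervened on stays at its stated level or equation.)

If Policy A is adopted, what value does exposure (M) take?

-224

Policy A (Z − 76):
  J = 12
  L = 107
  Z = 276 − 5·12 (−76 from intervention) = 140
  M = 270 − 2·107 − 2·140 = -224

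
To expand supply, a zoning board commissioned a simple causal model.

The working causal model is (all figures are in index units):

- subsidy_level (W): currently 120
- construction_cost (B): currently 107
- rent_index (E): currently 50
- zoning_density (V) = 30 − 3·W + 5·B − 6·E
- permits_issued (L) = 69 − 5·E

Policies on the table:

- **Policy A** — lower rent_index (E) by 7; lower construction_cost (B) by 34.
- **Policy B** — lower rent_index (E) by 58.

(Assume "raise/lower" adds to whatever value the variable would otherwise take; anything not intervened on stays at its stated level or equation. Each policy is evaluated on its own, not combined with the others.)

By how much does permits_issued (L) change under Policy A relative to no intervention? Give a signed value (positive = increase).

Baseline:
  E = 50
  L = 69 − 5·50 = -181
Policy A (E − 7, B − 34):
  E = 50 − 7 = 43
  L = 69 − 5·43 = -146
Change in L: -146 − (-181) = 35

35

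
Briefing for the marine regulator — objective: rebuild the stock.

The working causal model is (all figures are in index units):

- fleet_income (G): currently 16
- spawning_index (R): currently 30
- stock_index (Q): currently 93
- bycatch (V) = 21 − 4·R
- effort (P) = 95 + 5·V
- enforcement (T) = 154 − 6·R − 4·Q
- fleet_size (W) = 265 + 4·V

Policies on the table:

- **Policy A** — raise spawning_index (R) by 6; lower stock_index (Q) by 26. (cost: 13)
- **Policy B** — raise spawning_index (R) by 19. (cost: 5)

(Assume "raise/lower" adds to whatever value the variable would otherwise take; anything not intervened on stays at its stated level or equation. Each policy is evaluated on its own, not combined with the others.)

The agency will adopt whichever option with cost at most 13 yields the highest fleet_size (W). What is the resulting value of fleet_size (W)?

Policy A (R + 6, Q − 26):
  R = 30 + 6 = 36
  V = 21 − 4·36 = -123
  W = 265 + 4·(-123) = -227
Policy B (R + 19):
  R = 30 + 19 = 49
  V = 21 − 4·49 = -175
  W = 265 + 4·(-175) = -435
Comparing — Policy A: W=-227, Policy B: W=-435. Highest is -227 (Policy A).

-227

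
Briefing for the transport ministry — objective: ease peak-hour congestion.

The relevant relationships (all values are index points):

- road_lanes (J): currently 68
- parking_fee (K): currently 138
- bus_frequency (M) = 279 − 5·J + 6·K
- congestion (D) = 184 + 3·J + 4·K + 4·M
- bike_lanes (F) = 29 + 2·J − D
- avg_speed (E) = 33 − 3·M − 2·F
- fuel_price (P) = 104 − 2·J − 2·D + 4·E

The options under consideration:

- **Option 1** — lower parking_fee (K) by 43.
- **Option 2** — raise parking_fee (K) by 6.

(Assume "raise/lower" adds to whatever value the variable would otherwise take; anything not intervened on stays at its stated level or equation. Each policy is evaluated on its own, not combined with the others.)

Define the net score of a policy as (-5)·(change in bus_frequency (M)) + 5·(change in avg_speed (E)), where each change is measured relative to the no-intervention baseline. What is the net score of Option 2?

960

Baseline:
  J = 68
  K = 138
  M = 279 − 5·68 + 6·138 = 767
  D = 184 + 3·68 + 4·138 + 4·767 = 4008
  F = 29 + 2·68 − 4008 = -3843
  E = 33 − 3·767 − 2·(-3843) = 5418
Option 2 (K + 6):
  J = 68
  K = 138 + 6 = 144
  M = 279 − 5·68 + 6·144 = 803
  D = 184 + 3·68 + 4·144 + 4·803 = 4176
  F = 29 + 2·68 − 4176 = -4011
  E = 33 − 3·803 − 2·(-4011) = 5646
ΔM = 803 − 767 = 36; ΔE = 5646 − 5418 = 228
Score = (-5)·36 + 5·228 = 960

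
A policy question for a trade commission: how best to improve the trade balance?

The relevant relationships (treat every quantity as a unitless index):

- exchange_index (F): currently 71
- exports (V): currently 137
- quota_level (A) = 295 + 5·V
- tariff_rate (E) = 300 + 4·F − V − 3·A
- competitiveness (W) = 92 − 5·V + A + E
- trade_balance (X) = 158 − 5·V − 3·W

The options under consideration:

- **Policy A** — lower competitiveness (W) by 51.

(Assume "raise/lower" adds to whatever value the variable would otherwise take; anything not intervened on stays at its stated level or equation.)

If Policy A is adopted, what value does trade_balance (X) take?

Policy A (W − 51):
  F = 71
  V = 137
  A = 295 + 5·137 = 980
  E = 300 + 4·71 − 137 − 3·980 = -2493
  W = 92 − 5·137 + 980 + (-2493) (−51 from intervention) = -2157
  X = 158 − 5·137 − 3·(-2157) = 5944

5944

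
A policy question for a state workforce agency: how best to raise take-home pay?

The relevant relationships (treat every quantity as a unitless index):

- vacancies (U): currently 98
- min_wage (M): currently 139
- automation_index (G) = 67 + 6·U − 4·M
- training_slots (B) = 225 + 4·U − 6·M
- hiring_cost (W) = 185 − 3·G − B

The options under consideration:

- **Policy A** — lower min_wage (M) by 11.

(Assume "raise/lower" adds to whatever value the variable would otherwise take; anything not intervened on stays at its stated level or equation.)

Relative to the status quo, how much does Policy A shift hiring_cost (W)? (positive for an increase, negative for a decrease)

Baseline:
  U = 98
  M = 139
  G = 67 + 6·98 − 4·139 = 99
  B = 225 + 4·98 − 6·139 = -217
  W = 185 − 3·99 − (-217) = 105
Policy A (M − 11):
  U = 98
  M = 139 − 11 = 128
  G = 67 + 6·98 − 4·128 = 143
  B = 225 + 4·98 − 6·128 = -151
  W = 185 − 3·143 − (-151) = -93
Change in W: -93 − 105 = -198

-198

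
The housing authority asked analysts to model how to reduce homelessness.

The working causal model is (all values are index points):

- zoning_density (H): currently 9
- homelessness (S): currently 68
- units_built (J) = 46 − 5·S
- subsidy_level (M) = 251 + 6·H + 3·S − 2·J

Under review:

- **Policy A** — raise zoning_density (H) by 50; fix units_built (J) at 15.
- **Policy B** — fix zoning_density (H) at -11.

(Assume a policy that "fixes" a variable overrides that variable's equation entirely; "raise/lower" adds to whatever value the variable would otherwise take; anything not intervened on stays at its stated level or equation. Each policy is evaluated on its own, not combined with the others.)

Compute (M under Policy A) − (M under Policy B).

-198

Policy A (H + 50, J := 15):
  H = 9 + 50 = 59
  S = 68
  J = 15
  M = 251 + 6·59 + 3·68 − 2·15 = 779
Policy B (H := -11):
  H = -11
  S = 68
  J = 46 − 5·68 = -294
  M = 251 + 6·(-11) + 3·68 − 2·(-294) = 977
M: 779 − 977 = -198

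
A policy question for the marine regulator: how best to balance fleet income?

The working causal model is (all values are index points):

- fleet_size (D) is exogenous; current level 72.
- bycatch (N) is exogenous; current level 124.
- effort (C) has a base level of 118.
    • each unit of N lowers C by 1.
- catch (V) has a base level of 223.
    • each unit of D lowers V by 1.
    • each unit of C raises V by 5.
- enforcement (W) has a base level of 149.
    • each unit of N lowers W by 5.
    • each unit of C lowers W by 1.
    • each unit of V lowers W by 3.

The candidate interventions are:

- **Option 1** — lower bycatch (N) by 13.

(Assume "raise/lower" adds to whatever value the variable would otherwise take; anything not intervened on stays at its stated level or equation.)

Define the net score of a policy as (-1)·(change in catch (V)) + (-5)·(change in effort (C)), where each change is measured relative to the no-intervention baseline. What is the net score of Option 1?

Baseline:
  D = 72
  N = 124
  C = 118 − 124 = -6
  V = 223 − 72 + 5·(-6) = 121
Option 1 (N − 13):
  D = 72
  N = 124 − 13 = 111
  C = 118 − 111 = 7
  V = 223 − 72 + 5·7 = 186
ΔV = 186 − 121 = 65; ΔC = 7 − (-6) = 13
Score = (-1)·65 + (-5)·13 = -130

-130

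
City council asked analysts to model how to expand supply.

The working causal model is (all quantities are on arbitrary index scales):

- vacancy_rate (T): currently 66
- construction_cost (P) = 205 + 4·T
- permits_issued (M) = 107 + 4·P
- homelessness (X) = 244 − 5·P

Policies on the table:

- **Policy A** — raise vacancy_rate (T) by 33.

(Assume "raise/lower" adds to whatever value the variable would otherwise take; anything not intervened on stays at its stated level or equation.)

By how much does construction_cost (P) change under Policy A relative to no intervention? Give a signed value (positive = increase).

132

Baseline:
  T = 66
  P = 205 + 4·66 = 469
Policy A (T + 33):
  T = 66 + 33 = 99
  P = 205 + 4·99 = 601
Change in P: 601 − 469 = 132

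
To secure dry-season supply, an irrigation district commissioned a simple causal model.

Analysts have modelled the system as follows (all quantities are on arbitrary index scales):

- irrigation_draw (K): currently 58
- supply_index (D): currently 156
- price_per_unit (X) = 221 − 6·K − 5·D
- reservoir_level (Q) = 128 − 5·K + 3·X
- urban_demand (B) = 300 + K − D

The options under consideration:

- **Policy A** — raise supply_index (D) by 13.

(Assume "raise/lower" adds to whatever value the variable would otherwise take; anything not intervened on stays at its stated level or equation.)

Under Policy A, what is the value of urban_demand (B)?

189

Policy A (D + 13):
  K = 58
  D = 156 + 13 = 169
  B = 300 + 58 − 169 = 189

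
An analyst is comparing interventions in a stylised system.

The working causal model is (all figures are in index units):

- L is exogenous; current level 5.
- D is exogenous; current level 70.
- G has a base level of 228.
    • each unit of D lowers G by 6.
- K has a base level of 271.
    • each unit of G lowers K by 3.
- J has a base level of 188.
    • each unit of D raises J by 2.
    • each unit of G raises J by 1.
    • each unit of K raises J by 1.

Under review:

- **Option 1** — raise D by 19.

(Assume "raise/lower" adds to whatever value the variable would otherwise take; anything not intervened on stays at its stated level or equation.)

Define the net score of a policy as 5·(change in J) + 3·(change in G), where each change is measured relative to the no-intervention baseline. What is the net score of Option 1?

Baseline:
  D = 70
  G = 228 − 6·70 = -192
  K = 271 − 3·(-192) = 847
  J = 188 + 2·70 + (-192) + 847 = 983
Option 1 (D + 19):
  D = 70 + 19 = 89
  G = 228 − 6·89 = -306
  K = 271 − 3·(-306) = 1189
  J = 188 + 2·89 + (-306) + 1189 = 1249
ΔJ = 1249 − 983 = 266; ΔG = -306 − (-192) = -114
Score = 5·266 + 3·(-114) = 988

988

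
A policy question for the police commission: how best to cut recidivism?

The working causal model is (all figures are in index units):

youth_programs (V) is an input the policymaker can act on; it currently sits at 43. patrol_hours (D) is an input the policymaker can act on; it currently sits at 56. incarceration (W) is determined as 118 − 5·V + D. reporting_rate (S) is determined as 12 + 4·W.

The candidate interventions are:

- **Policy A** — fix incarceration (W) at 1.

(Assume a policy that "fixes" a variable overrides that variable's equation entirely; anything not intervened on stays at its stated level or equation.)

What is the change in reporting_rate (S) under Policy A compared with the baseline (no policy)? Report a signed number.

Baseline:
  V = 43
  D = 56
  W = 118 − 5·43 + 56 = -41
  S = 12 + 4·(-41) = -152
Policy A (W := 1):
  V = 43
  D = 56
  W = 1
  S = 12 + 4·1 = 16
Change in S: 16 − (-152) = 168

168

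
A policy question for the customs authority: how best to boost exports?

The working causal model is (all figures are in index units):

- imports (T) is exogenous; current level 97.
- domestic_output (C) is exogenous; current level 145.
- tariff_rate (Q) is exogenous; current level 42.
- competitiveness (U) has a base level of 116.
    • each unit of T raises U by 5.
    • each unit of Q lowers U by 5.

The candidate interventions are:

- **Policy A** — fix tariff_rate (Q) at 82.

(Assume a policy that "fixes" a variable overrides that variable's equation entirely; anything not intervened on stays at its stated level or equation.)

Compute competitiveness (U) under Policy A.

191

Policy A (Q := 82):
  T = 97
  Q = 82
  U = 116 + 5·97 − 5·82 = 191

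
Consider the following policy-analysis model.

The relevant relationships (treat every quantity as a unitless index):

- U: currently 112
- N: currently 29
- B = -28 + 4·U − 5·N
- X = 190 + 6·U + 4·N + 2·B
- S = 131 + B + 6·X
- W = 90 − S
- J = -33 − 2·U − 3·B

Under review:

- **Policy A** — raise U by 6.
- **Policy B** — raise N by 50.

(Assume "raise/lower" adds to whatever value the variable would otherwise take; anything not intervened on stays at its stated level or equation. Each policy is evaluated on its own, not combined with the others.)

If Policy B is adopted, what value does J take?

-332

Policy B (N + 50):
  U = 112
  N = 29 + 50 = 79
  B = -28 + 4·112 − 5·79 = 25
  J = -33 − 2·112 − 3·25 = -332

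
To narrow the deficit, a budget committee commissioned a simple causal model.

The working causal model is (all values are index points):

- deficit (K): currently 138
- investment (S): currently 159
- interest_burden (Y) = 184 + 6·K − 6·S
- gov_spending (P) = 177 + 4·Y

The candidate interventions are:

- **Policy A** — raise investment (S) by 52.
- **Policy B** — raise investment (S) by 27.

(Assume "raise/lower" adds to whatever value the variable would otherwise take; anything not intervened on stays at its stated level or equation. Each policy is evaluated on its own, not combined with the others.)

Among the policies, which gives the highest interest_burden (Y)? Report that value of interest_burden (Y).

-104

Policy A (S + 52):
  K = 138
  S = 159 + 52 = 211
  Y = 184 + 6·138 − 6·211 = -254
Policy B (S + 27):
  K = 138
  S = 159 + 27 = 186
  Y = 184 + 6·138 − 6·186 = -104
Comparing — Policy A: Y=-254, Policy B: Y=-104. Highest is -104 (Policy B).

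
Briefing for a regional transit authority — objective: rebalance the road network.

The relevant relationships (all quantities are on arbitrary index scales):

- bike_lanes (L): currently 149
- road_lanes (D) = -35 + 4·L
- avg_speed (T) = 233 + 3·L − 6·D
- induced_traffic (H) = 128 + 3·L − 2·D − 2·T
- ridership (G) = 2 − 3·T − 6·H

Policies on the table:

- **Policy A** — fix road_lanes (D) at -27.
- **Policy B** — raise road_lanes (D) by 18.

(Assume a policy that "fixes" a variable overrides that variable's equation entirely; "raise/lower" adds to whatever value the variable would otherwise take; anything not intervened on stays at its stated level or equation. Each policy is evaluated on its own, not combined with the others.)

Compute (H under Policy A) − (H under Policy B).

Policy A (D := -27):
  L = 149
  D = -27
  T = 233 + 3·149 − 6·(-27) = 842
  H = 128 + 3·149 − 2·(-27) − 2·842 = -1055
Policy B (D + 18):
  L = 149
  D = -35 + 4·149 (+18 from intervention) = 579
  T = 233 + 3·149 − 6·579 = -2794
  H = 128 + 3·149 − 2·579 − 2·(-2794) = 5005
H: -1055 − 5005 = -6060

-6060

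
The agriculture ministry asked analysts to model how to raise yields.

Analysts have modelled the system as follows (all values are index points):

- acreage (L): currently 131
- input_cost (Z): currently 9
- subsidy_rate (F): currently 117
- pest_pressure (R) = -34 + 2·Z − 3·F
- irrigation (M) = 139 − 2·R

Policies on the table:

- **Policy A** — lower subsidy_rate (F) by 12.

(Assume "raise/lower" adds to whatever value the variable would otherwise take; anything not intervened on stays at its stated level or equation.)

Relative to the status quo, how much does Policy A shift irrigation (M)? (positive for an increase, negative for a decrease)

-72

Baseline:
  Z = 9
  F = 117
  R = -34 + 2·9 − 3·117 = -367
  M = 139 − 2·(-367) = 873
Policy A (F − 12):
  Z = 9
  F = 117 − 12 = 105
  R = -34 + 2·9 − 3·105 = -331
  M = 139 − 2·(-331) = 801
Change in M: 801 − 873 = -72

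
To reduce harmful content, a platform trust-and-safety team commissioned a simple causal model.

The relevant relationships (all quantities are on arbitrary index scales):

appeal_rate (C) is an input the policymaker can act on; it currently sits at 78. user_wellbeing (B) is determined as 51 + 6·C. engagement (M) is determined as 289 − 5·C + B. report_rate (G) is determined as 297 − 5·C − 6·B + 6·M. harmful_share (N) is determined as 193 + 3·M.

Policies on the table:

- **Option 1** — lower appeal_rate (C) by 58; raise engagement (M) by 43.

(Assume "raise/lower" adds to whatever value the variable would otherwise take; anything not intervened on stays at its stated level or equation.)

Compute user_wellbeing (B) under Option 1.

Option 1 (C − 58, M + 43):
  C = 78 − 58 = 20
  B = 51 + 6·20 = 171

171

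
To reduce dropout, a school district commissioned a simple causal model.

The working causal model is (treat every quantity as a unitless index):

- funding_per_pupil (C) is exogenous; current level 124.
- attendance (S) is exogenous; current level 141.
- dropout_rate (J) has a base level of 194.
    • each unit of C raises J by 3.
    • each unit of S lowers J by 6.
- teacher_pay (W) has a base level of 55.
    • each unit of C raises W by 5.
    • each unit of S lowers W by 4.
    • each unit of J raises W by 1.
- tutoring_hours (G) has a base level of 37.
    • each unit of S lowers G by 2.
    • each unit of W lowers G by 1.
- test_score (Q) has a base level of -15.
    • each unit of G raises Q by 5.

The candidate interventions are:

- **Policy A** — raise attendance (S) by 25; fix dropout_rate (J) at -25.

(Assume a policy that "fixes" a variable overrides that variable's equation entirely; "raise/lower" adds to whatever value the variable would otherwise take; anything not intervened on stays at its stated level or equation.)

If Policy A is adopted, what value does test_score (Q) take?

Policy A (S + 25, J := -25):
  C = 124
  S = 141 + 25 = 166
  J = -25
  W = 55 + 5·124 − 4·166 + (-25) = -14
  G = 37 − 2·166 − (-14) = -281
  Q = -15 + 5·(-281) = -1420

-1420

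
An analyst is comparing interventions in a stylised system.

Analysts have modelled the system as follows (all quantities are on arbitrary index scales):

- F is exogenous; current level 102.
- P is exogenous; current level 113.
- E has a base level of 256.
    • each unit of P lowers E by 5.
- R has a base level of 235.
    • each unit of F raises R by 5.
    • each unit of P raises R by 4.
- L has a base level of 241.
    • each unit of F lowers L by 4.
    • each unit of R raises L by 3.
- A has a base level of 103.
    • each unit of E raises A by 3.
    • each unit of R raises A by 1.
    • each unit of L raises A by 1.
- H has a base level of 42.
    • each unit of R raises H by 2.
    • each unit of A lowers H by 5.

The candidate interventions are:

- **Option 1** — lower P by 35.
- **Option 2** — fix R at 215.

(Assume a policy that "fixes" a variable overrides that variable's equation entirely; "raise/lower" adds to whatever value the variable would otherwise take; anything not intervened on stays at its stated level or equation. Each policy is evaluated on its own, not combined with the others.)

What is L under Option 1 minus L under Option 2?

2526

Option 1 (P − 35):
  F = 102
  P = 113 − 35 = 78
  R = 235 + 5·102 + 4·78 = 1057
  L = 241 − 4·102 + 3·1057 = 3004
Option 2 (R := 215):
  F = 102
  P = 113
  R = 215
  L = 241 − 4·102 + 3·215 = 478
L: 3004 − 478 = 2526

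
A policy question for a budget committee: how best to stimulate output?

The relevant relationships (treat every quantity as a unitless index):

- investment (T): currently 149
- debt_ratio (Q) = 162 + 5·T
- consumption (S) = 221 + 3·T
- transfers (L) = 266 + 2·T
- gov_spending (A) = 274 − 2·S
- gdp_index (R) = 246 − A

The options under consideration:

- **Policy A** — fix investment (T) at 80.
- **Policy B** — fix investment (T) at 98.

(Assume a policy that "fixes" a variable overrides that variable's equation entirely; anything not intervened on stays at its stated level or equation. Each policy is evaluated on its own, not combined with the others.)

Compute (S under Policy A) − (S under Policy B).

-54

Policy A (T := 80):
  T = 80
  S = 221 + 3·80 = 461
Policy B (T := 98):
  T = 98
  S = 221 + 3·98 = 515
S: 461 − 515 = -54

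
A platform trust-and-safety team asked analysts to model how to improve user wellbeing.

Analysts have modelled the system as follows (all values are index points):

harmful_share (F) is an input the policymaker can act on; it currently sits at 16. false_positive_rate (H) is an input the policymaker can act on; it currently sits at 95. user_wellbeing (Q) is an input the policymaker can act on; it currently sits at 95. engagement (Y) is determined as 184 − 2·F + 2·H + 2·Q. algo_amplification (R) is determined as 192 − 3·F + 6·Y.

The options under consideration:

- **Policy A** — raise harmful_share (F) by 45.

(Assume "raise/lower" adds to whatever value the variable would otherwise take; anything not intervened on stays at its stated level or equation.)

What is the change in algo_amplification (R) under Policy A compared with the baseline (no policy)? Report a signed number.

Baseline:
  F = 16
  H = 95
  Q = 95
  Y = 184 − 2·16 + 2·95 + 2·95 = 532
  R = 192 − 3·16 + 6·532 = 3336
Policy A (F + 45):
  F = 16 + 45 = 61
  H = 95
  Q = 95
  Y = 184 − 2·61 + 2·95 + 2·95 = 442
  R = 192 − 3·61 + 6·442 = 2661
Change in R: 2661 − 3336 = -675

-675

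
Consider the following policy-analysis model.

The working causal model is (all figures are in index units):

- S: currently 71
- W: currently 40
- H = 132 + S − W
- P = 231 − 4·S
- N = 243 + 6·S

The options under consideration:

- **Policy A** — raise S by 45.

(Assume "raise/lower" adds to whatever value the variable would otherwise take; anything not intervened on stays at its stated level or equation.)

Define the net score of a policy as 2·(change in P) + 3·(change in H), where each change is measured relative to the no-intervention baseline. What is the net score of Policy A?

Baseline:
  S = 71
  W = 40
  H = 132 + 71 − 40 = 163
  P = 231 − 4·71 = -53
Policy A (S + 45):
  S = 71 + 45 = 116
  W = 40
  H = 132 + 116 − 40 = 208
  P = 231 − 4·116 = -233
ΔP = -233 − (-53) = -180; ΔH = 208 − 163 = 45
Score = 2·(-180) + 3·45 = -225

-225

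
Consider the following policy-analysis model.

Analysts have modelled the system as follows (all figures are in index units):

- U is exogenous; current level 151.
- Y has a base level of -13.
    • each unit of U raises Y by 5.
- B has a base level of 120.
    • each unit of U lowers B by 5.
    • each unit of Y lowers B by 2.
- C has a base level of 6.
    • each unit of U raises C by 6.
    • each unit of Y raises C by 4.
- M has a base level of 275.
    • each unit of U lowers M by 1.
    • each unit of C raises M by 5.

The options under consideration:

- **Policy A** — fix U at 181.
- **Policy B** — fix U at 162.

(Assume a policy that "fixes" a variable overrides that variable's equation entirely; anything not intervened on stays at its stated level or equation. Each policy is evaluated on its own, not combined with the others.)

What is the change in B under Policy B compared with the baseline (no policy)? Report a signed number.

Baseline:
  U = 151
  Y = -13 + 5·151 = 742
  B = 120 − 5·151 − 2·742 = -2119
Policy B (U := 162):
  U = 162
  Y = -13 + 5·162 = 797
  B = 120 − 5·162 − 2·797 = -2284
Change in B: -2284 − (-2119) = -165

-165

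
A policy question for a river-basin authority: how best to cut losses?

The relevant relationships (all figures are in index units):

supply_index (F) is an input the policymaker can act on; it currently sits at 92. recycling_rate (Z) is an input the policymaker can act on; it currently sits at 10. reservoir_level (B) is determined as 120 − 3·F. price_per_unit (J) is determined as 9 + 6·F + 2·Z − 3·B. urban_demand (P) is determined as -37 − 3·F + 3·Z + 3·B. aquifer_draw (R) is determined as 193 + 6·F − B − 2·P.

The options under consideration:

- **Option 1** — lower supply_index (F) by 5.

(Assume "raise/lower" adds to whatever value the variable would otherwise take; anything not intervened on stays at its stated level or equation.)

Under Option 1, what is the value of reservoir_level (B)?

-141

Option 1 (F − 5):
  F = 92 − 5 = 87
  B = 120 − 3·87 = -141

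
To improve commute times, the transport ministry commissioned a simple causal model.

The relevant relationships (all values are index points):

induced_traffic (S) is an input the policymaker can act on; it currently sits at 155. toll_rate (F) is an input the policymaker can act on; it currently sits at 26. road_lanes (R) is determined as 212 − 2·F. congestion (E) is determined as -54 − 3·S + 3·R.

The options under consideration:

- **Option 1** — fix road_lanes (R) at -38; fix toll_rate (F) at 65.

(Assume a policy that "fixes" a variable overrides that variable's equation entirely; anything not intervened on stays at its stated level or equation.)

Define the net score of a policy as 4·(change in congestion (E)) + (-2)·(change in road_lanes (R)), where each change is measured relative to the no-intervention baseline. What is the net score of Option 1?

Baseline:
  S = 155
  F = 26
  R = 212 − 2·26 = 160
  E = -54 − 3·155 + 3·160 = -39
Option 1 (R := -38, F := 65):
  S = 155
  F = 65
  R = -38
  E = -54 − 3·155 + 3·(-38) = -633
ΔE = -633 − (-39) = -594; ΔR = -38 − 160 = -198
Score = 4·(-594) + (-2)·(-198) = -1980

-1980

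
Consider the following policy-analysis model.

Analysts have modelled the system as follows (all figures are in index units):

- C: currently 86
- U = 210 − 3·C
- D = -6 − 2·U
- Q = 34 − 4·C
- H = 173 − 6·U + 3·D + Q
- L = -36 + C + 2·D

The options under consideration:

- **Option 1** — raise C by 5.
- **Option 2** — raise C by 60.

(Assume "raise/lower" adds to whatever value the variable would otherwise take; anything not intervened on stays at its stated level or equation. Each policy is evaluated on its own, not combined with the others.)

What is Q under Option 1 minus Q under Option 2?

Option 1 (C + 5):
  C = 86 + 5 = 91
  Q = 34 − 4·91 = -330
Option 2 (C + 60):
  C = 86 + 60 = 146
  Q = 34 − 4·146 = -550
Q: -330 − (-550) = 220

220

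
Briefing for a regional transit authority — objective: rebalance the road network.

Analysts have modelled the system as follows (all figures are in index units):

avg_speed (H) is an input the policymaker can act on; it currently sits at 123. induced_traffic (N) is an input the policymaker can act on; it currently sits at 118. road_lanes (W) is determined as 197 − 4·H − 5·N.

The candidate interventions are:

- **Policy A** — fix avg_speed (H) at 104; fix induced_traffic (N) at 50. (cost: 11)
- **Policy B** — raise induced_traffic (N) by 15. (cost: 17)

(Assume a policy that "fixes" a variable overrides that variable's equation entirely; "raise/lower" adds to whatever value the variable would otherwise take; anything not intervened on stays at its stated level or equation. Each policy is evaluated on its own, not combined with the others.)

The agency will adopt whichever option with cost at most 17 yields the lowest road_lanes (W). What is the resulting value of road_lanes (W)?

-960

Policy A (H := 104, N := 50):
  H = 104
  N = 50
  W = 197 − 4·104 − 5·50 = -469
Policy B (N + 15):
  H = 123
  N = 118 + 15 = 133
  W = 197 − 4·123 − 5·133 = -960
Comparing — Policy A: W=-469, Policy B: W=-960. Lowest is -960 (Policy B).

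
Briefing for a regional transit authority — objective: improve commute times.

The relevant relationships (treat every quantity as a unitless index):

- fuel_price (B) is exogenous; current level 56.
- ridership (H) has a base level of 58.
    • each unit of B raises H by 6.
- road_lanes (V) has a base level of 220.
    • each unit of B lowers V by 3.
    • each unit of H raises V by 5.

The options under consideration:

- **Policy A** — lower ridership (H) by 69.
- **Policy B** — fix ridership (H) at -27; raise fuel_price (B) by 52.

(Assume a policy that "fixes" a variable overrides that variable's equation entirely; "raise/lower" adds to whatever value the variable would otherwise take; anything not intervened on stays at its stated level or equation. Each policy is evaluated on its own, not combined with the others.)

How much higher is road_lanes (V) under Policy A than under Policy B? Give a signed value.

1916

Policy A (H − 69):
  B = 56
  H = 58 + 6·56 (−69 from intervention) = 325
  V = 220 − 3·56 + 5·325 = 1677
Policy B (H := -27, B + 52):
  B = 56 + 52 = 108
  H = -27
  V = 220 − 3·108 + 5·(-27) = -239
V: 1677 − (-239) = 1916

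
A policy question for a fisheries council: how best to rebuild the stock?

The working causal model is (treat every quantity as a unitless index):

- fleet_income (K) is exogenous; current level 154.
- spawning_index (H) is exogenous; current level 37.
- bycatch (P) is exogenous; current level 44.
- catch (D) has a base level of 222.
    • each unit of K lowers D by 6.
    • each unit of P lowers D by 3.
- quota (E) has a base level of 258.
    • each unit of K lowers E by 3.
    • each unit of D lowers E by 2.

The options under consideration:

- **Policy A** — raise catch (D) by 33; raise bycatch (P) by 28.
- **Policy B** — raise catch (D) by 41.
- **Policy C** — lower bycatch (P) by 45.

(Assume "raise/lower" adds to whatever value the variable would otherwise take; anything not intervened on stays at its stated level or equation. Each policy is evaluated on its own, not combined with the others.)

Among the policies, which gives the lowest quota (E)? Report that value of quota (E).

Policy A (D + 33, P + 28):
  K = 154
  P = 44 + 28 = 72
  D = 222 − 6·154 − 3·72 (+33 from intervention) = -885
  E = 258 − 3·154 − 2·(-885) = 1566
Policy B (D + 41):
  K = 154
  P = 44
  D = 222 − 6·154 − 3·44 (+41 from intervention) = -793
  E = 258 − 3·154 − 2·(-793) = 1382
Policy C (P − 45):
  K = 154
  P = 44 − 45 = -1
  D = 222 − 6·154 − 3·(-1) = -699
  E = 258 − 3·154 − 2·(-699) = 1194
Comparing — Policy A: E=1566, Policy B: E=1382, Policy C: E=1194. Lowest is 1194 (Policy C).

1194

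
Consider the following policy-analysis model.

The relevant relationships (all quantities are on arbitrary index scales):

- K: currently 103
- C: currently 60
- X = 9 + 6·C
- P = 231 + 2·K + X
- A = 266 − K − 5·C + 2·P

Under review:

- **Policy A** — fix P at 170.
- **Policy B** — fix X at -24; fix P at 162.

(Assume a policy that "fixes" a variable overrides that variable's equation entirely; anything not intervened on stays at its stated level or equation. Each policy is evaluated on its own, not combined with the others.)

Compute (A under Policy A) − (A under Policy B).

Policy A (P := 170):
  K = 103
  C = 60
  X = 9 + 6·60 = 369
  P = 170
  A = 266 − 103 − 5·60 + 2·170 = 203
Policy B (X := -24, P := 162):
  K = 103
  C = 60
  X = -24
  P = 162
  A = 266 − 103 − 5·60 + 2·162 = 187
A: 203 − 187 = 16

16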